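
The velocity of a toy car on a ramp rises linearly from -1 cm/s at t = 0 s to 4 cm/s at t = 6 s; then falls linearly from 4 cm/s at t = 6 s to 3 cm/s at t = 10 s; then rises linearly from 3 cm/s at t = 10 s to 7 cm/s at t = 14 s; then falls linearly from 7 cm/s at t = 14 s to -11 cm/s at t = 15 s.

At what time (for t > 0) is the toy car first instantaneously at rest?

t = 1.2 s

v changes sign on 0–6 s (from -1 to 4); the graph is linear there, so v = 0 at t = 0 + (1)·(6 − 0)/(4 − -1) = 1.2 s.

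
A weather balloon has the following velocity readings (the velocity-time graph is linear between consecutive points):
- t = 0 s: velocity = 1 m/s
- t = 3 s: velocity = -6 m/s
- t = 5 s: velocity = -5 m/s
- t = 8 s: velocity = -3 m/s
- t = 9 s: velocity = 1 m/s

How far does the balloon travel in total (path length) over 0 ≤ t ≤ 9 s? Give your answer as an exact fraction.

Total distance travelled is ∫|v| dt — sum the magnitudes of each area piece.
0–3 s: v = 0 at t = 3/7 s; triangle areas 3/14 + 54/7 = 111/14 m
3–5 s: |½(-6 + -5)(2)| = 11 m
5–8 s: |½(-5 + -3)(3)| = 12 m
8–9 s: v = 0 at t = 8.75 s; triangle areas 1.125 + 0.125 = 1.25 m
Total distance = 901/28 m

901/28 m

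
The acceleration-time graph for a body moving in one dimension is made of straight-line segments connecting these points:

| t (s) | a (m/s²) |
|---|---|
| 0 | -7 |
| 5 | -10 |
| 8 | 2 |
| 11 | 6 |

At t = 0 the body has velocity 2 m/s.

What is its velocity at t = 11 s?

Δv equals the area under the a-t graph; then v = v₀ + Δv.
0–5 s: ½(-7 + -10)(5) = -42.5 m/s
5–8 s: ½(-10 + 2)(3) = -12 m/s
8–11 s: ½(2 + 6)(3) = 12 m/s
Δv = -42.5 m/s, so v(11) = 2 + (-42.5) = -40.5 m/s.

-40.5 m/s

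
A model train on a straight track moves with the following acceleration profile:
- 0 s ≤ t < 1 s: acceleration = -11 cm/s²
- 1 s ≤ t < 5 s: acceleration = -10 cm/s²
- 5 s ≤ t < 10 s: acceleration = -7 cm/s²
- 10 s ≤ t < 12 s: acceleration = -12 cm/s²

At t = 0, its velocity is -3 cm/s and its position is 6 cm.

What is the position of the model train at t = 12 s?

-698 cm

On each constant-a segment, Δv = aΔt and Δx = v₀Δt + ½aΔt²; chain segment to segment.
0–1 s: v starts -3 cm/s; Δx = -3·1 + ½·-11·1² = -8.5 cm; v ends -14 cm/s.
1–5 s: v starts -14 cm/s; Δx = -14·4 + ½·-10·4² = -136 cm; v ends -54 cm/s.
5–10 s: v starts -54 cm/s; Δx = -54·5 + ½·-7·5² = -357.5 cm; v ends -89 cm/s.
10–12 s: v starts -89 cm/s; Δx = -89·2 + ½·-12·2² = -202 cm; v ends -113 cm/s.
x(12) = 6 + Σ Δx = -698 cm.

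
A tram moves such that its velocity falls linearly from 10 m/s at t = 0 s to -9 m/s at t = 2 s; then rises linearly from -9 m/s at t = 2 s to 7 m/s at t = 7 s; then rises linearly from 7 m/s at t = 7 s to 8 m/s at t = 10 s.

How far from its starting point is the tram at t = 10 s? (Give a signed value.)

Displacement is the signed area under the v-t curve.
0–2 s: ½(10 + -9)(2) = 1 m
2–7 s: ½(-9 + 7)(5) = -5 m
7–10 s: ½(7 + 8)(3) = 22.5 m
Net displacement = 18.5 m

18.5 m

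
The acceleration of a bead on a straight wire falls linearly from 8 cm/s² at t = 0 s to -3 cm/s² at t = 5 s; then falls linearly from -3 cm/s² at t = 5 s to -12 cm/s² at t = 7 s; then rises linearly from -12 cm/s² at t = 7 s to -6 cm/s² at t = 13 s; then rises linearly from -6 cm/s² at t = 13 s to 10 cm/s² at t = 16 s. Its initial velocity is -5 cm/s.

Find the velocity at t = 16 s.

-55.5 cm/s

Δv equals the area under the a-t graph; then v = v₀ + Δv.
0–5 s: ½(8 + -3)(5) = 12.5 cm/s
5–7 s: ½(-3 + -12)(2) = -15 cm/s
7–13 s: ½(-12 + -6)(6) = -54 cm/s
13–16 s: ½(-6 + 10)(3) = 6 cm/s
Δv = -50.5 cm/s, so v(16) = -5 + (-50.5) = -55.5 cm/s.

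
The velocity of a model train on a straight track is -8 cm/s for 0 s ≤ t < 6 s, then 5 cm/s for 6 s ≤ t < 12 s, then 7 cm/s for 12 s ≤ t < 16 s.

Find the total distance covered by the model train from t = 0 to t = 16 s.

Total distance travelled is ∫|v| dt — sum the magnitudes of each area piece.
0–6 s: |-8| × 6 = 48 cm
6–12 s: |5| × 6 = 30 cm
12–16 s: |7| × 4 = 28 cm
Total distance = 106 cm

106 cm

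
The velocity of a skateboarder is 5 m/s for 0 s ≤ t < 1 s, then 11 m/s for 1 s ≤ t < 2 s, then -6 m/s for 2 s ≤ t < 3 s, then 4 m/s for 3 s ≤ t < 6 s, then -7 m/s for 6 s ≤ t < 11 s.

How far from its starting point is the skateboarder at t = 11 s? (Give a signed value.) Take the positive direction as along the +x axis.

Net displacement equals the area under the velocity-time graph (areas below the axis count negative).
0–1 s: 5 × 1 = 5 m
1–2 s: 11 × 1 = 11 m
2–3 s: -6 × 1 = -6 m
3–6 s: 4 × 3 = 12 m
6–11 s: -7 × 5 = -35 m
Net displacement = -13 m

-13 m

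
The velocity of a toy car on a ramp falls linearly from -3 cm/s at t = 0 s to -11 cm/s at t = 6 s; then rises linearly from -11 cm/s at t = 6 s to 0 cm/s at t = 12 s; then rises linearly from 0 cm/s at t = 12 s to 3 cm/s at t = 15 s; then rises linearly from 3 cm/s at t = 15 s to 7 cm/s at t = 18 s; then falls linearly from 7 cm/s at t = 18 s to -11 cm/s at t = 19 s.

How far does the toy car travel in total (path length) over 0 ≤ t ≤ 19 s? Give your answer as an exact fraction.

Total distance travelled is ∫|v| dt — sum the magnitudes of each area piece.
0–6 s: |½(-3 + -11)(6)| = 42 cm
6–12 s: |½(-11 + 0)(6)| = 33 cm
12–15 s: |½(0 + 3)(3)| = 4.5 cm
15–18 s: |½(3 + 7)(3)| = 15 cm
18–19 s: v = 0 at t = 331/18 s; triangle areas 49/36 + 121/36 = 85/18 cm
Total distance = 893/9 cm

893/9 cm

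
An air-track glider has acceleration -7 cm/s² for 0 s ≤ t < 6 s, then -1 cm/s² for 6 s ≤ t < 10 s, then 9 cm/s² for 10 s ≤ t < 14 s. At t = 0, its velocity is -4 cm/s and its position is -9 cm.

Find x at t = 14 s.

-479 cm

On each constant-a segment, Δv = aΔt and Δx = v₀Δt + ½aΔt²; chain segment to segment.
0–6 s: v starts -4 cm/s; Δx = -4·6 + ½·-7·6² = -150 cm; v ends -46 cm/s.
6–10 s: v starts -46 cm/s; Δx = -46·4 + ½·-1·4² = -192 cm; v ends -50 cm/s.
10–14 s: v starts -50 cm/s; Δx = -50·4 + ½·9·4² = -128 cm; v ends -14 cm/s.
x(14) = -9 + Σ Δx = -479 cm.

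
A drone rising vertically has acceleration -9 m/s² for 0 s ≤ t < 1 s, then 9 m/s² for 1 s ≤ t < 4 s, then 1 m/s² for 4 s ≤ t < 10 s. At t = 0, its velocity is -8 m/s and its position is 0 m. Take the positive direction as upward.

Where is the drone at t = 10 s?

55 m

On each constant-a segment, Δv = aΔt and Δx = v₀Δt + ½aΔt²; chain segment to segment.
0–1 s: v starts -8 m/s; Δx = -8·1 + ½·-9·1² = -12.5 m; v ends -17 m/s.
1–4 s: v starts -17 m/s; Δx = -17·3 + ½·9·3² = -10.5 m; v ends 10 m/s.
4–10 s: v starts 10 m/s; Δx = 10·6 + ½·1·6² = 78 m; v ends 16 m/s.
x(10) = 0 + Σ Δx = 55 m.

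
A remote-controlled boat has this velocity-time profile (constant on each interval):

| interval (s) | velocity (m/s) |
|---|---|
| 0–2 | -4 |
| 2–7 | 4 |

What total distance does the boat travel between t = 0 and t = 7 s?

28 m

Total distance travelled is ∫|v| dt — sum the magnitudes of each area piece.
0–2 s: |-4| × 2 = 8 m
2–7 s: |4| × 5 = 20 m
Total distance = 28 m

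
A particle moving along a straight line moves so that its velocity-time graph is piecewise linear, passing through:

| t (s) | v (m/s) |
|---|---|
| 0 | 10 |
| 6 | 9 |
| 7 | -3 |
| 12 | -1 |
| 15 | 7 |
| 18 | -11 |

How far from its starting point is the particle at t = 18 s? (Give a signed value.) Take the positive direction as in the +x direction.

53 m

Net displacement equals the area under the velocity-time graph (areas below the axis count negative).
0–6 s: ½(10 + 9)(6) = 57 m
6–7 s: ½(9 + -3)(1) = 3 m
7–12 s: ½(-3 + -1)(5) = -10 m
12–15 s: ½(-1 + 7)(3) = 9 m
15–18 s: ½(7 + -11)(3) = -6 m
Net displacement = 53 m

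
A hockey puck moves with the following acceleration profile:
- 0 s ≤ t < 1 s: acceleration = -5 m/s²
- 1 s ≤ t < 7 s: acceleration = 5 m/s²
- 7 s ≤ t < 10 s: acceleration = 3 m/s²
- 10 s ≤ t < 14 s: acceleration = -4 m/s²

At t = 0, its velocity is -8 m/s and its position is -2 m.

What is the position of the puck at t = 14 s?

136 m

On each constant-a segment, Δv = aΔt and Δx = v₀Δt + ½aΔt²; chain segment to segment.
0–1 s: v starts -8 m/s; Δx = -8·1 + ½·-5·1² = -10.5 m; v ends -13 m/s.
1–7 s: v starts -13 m/s; Δx = -13·6 + ½·5·6² = 12 m; v ends 17 m/s.
7–10 s: v starts 17 m/s; Δx = 17·3 + ½·3·3² = 64.5 m; v ends 26 m/s.
10–14 s: v starts 26 m/s; Δx = 26·4 + ½·-4·4² = 72 m; v ends 10 m/s.
x(14) = -2 + Σ Δx = 136 m.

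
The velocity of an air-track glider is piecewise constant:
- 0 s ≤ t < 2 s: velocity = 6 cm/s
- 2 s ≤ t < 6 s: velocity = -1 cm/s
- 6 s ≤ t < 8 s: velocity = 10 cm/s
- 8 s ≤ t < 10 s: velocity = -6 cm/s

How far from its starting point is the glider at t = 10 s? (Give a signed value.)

Displacement is the signed area under the v-t curve.
0–2 s: 6 × 2 = 12 cm
2–6 s: -1 × 4 = -4 cm
6–8 s: 10 × 2 = 20 cm
8–10 s: -6 × 2 = -12 cm
Net displacement = 16 cm

16 cm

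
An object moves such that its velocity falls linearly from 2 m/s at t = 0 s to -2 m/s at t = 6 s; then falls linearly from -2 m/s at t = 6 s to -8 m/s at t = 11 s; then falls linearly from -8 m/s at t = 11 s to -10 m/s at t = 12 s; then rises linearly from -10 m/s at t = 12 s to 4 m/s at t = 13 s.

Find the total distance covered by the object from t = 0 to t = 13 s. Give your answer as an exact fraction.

309/7 m

Distance (not displacement) is the total path length: add the absolute areas under v-t.
0–6 s: v = 0 at t = 3 s; triangle areas 3 + 3 = 6 m
6–11 s: |½(-2 + -8)(5)| = 25 m
11–12 s: |½(-8 + -10)(1)| = 9 m
12–13 s: v = 0 at t = 89/7 s; triangle areas 25/7 + 4/7 = 29/7 m
Total distance = 309/7 m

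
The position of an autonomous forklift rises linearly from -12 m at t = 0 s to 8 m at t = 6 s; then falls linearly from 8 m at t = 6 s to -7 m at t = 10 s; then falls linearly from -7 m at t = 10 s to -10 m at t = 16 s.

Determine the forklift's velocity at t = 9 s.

Velocity is the slope of the x-t graph on 6–10 s: (-7 − 8)/(10 − 6) = -3.75 m/s.

-3.75 m/s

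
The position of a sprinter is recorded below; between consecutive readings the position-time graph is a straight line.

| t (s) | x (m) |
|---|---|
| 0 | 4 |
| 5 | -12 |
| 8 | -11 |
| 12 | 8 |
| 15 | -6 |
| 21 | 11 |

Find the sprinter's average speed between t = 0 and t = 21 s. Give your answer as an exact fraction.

67/21 m/s

Average speed = (total path length)/(elapsed time); on a piecewise-linear x-t graph the path length is Σ|Δx|.
0–5 s: |Δx| = |-12 − 4| = 16 m
5–8 s: |Δx| = |-11 − -12| = 1 m
8–12 s: |Δx| = |8 − -11| = 19 m
12–15 s: |Δx| = |-6 − 8| = 14 m
15–21 s: |Δx| = |11 − -6| = 17 m
Total path = 67 m; average speed = 67/21 = 67/21 m/s.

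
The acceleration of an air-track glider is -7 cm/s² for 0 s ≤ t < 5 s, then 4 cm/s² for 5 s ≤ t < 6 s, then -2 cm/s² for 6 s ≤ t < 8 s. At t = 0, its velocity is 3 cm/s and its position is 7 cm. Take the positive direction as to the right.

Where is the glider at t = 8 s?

On each constant-a segment, Δv = aΔt and Δx = v₀Δt + ½aΔt²; chain segment to segment.
0–5 s: v starts 3 cm/s; Δx = 3·5 + ½·-7·5² = -72.5 cm; v ends -32 cm/s.
5–6 s: v starts -32 cm/s; Δx = -32·1 + ½·4·1² = -30 cm; v ends -28 cm/s.
6–8 s: v starts -28 cm/s; Δx = -28·2 + ½·-2·2² = -60 cm; v ends -32 cm/s.
x(8) = 7 + Σ Δx = -155.5 cm.

-155.5 cm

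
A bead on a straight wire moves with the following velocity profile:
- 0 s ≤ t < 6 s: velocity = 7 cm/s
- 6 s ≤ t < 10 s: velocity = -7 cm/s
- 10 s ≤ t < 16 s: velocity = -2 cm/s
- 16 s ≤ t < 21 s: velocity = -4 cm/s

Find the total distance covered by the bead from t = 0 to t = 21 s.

Total distance travelled is ∫|v| dt — sum the magnitudes of each area piece.
0–6 s: |7| × 6 = 42 cm
6–10 s: |-7| × 4 = 28 cm
10–16 s: |-2| × 6 = 12 cm
16–21 s: |-4| × 5 = 20 cm
Total distance = 102 cm

102 cm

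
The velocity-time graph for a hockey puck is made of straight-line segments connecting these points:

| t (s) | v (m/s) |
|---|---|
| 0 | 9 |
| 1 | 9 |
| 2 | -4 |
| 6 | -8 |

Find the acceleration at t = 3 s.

Acceleration is the slope of the v-t graph on 2–6 s: (-8 − -4)/(6 − 2) = -1 m/s².

-1 m/s²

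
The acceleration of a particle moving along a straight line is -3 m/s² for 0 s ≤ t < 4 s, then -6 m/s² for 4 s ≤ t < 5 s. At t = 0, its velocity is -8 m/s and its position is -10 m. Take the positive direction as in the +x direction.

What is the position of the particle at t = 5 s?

On each constant-a segment, Δv = aΔt and Δx = v₀Δt + ½aΔt²; chain segment to segment.
0–4 s: v starts -8 m/s; Δx = -8·4 + ½·-3·4² = -56 m; v ends -20 m/s.
4–5 s: v starts -20 m/s; Δx = -20·1 + ½·-6·1² = -23 m; v ends -26 m/s.
x(5) = -10 + Σ Δx = -89 m.

-89 m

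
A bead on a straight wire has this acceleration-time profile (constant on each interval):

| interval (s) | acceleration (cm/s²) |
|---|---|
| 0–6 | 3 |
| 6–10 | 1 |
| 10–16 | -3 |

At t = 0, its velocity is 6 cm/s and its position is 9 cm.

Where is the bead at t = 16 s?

317 cm

On each constant-a segment, Δv = aΔt and Δx = v₀Δt + ½aΔt²; chain segment to segment.
0–6 s: v starts 6 cm/s; Δx = 6·6 + ½·3·6² = 90 cm; v ends 24 cm/s.
6–10 s: v starts 24 cm/s; Δx = 24·4 + ½·1·4² = 104 cm; v ends 28 cm/s.
10–16 s: v starts 28 cm/s; Δx = 28·6 + ½·-3·6² = 114 cm; v ends 10 cm/s.
x(16) = 9 + Σ Δx = 317 cm.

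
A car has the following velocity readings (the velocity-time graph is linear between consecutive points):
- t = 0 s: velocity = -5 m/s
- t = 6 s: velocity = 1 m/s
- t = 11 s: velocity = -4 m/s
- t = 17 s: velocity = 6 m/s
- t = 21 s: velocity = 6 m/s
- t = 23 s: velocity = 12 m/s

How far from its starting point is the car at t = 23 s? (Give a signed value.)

28.5 m

Net displacement equals the area under the velocity-time graph (areas below the axis count negative).
0–6 s: ½(-5 + 1)(6) = -12 m
6–11 s: ½(1 + -4)(5) = -7.5 m
11–17 s: ½(-4 + 6)(6) = 6 m
17–21 s: 6 × 4 = 24 m
21–23 s: ½(6 + 12)(2) = 18 m
Net displacement = 28.5 m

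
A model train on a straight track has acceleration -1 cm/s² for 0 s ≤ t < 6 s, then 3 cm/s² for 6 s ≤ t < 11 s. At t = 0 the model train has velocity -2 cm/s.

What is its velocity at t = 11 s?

Δv equals the area under the a-t graph; then v = v₀ + Δv.
0–6 s: -1 × 6 = -6 cm/s
6–11 s: 3 × 5 = 15 cm/s
Δv = 9 cm/s, so v(11) = -2 + (9) = 7 cm/s.

7 cm/s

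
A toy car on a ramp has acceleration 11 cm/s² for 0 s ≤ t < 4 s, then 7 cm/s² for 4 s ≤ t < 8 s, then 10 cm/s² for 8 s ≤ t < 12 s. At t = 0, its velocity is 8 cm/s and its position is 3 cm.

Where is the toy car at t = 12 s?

787 cm

On each constant-a segment, Δv = aΔt and Δx = v₀Δt + ½aΔt²; chain segment to segment.
0–4 s: v starts 8 cm/s; Δx = 8·4 + ½·11·4² = 120 cm; v ends 52 cm/s.
4–8 s: v starts 52 cm/s; Δx = 52·4 + ½·7·4² = 264 cm; v ends 80 cm/s.
8–12 s: v starts 80 cm/s; Δx = 80·4 + ½·10·4² = 400 cm; v ends 120 cm/s.
x(12) = 3 + Σ Δx = 787 cm.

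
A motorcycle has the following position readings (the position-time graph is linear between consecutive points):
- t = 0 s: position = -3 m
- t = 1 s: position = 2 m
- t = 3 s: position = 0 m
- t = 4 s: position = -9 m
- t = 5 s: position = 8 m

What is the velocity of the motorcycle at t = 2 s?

Velocity is the slope of the x-t graph on 1–3 s: (0 − 2)/(3 − 1) = -1 m/s.

-1 m/s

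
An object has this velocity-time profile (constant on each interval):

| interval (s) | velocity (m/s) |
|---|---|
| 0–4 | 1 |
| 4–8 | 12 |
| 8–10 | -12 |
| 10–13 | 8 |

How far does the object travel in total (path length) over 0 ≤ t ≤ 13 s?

Total distance travelled is ∫|v| dt — sum the magnitudes of each area piece.
0–4 s: |1| × 4 = 4 m
4–8 s: |12| × 4 = 48 m
8–10 s: |-12| × 2 = 24 m
10–13 s: |8| × 3 = 24 m
Total distance = 100 m

100 m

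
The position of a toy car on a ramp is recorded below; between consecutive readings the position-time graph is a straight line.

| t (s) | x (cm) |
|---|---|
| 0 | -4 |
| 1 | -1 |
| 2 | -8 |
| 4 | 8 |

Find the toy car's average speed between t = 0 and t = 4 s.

6.5 cm/s

Average speed = (total path length)/(elapsed time); on a piecewise-linear x-t graph the path length is Σ|Δx|.
0–1 s: |Δx| = |-1 − -4| = 3 cm
1–2 s: |Δx| = |-8 − -1| = 7 cm
2–4 s: |Δx| = |8 − -8| = 16 cm
Total path = 26 cm; average speed = 26/4 = 6.5 cm/s.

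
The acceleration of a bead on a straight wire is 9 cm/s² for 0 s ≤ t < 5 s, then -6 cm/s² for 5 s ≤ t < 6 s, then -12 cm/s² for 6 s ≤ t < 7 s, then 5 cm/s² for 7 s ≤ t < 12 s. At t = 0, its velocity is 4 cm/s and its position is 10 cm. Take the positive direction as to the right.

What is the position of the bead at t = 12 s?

443 cm

On each constant-a segment, Δv = aΔt and Δx = v₀Δt + ½aΔt²; chain segment to segment.
0–5 s: v starts 4 cm/s; Δx = 4·5 + ½·9·5² = 132.5 cm; v ends 49 cm/s.
5–6 s: v starts 49 cm/s; Δx = 49·1 + ½·-6·1² = 46 cm; v ends 43 cm/s.
6–7 s: v starts 43 cm/s; Δx = 43·1 + ½·-12·1² = 37 cm; v ends 31 cm/s.
7–12 s: v starts 31 cm/s; Δx = 31·5 + ½·5·5² = 217.5 cm; v ends 56 cm/s.
x(12) = 10 + Σ Δx = 443 cm.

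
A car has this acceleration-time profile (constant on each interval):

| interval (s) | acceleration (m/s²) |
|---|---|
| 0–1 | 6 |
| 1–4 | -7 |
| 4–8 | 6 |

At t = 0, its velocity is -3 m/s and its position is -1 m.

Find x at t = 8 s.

-47.5 m

On each constant-a segment, Δv = aΔt and Δx = v₀Δt + ½aΔt²; chain segment to segment.
0–1 s: v starts -3 m/s; Δx = -3·1 + ½·6·1² = 0 m; v ends 3 m/s.
1–4 s: v starts 3 m/s; Δx = 3·3 + ½·-7·3² = -22.5 m; v ends -18 m/s.
4–8 s: v starts -18 m/s; Δx = -18·4 + ½·6·4² = -24 m; v ends 6 m/s.
x(8) = -1 + Σ Δx = -47.5 m.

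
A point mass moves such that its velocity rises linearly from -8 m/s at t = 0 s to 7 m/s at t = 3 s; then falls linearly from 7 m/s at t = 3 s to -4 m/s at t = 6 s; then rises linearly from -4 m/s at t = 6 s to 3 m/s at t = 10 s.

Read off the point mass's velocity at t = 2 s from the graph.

2 m/s

On 0–3 s the graph is linear from -8 to 7 m/s: v(2) = -8 + (7 − -8)·(2 − 0)/(3 − 0) = 2 m/s.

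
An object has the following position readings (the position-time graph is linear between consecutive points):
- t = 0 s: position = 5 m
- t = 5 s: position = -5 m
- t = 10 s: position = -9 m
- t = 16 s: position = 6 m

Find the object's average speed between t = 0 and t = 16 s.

Average speed = (total path length)/(elapsed time); on a piecewise-linear x-t graph the path length is Σ|Δx|.
0–5 s: |Δx| = |-5 − 5| = 10 m
5–10 s: |Δx| = |-9 − -5| = 4 m
10–16 s: |Δx| = |6 − -9| = 15 m
Total path = 29 m; average speed = 29/16 = 1.8125 m/s.

1.8125 m/s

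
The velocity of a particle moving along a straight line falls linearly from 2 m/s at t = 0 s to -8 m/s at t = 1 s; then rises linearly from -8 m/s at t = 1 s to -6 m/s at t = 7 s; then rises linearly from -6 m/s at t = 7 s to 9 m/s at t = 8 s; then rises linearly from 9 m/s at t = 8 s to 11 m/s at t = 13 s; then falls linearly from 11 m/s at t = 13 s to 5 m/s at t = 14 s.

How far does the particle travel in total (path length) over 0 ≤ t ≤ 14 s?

Distance (not displacement) is the total path length: add the absolute areas under v-t.
0–1 s: v = 0 at t = 0.2 s; triangle areas 0.2 + 3.2 = 3.4 m
1–7 s: |½(-8 + -6)(6)| = 42 m
7–8 s: v = 0 at t = 7.4 s; triangle areas 1.2 + 2.7 = 3.9 m
8–13 s: |½(9 + 11)(5)| = 50 m
13–14 s: |½(11 + 5)(1)| = 8 m
Total distance = 107.3 m

107.3 m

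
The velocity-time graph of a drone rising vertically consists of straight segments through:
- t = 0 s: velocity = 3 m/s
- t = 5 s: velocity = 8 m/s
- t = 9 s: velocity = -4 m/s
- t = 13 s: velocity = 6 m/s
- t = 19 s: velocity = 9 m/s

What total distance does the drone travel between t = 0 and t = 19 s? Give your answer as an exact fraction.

2887/30 m

Total distance travelled is ∫|v| dt — sum the magnitudes of each area piece.
0–5 s: |½(3 + 8)(5)| = 27.5 m
5–9 s: v = 0 at t = 23/3 s; triangle areas 32/3 + 8/3 = 40/3 m
9–13 s: v = 0 at t = 10.6 s; triangle areas 3.2 + 7.2 = 10.4 m
13–19 s: |½(6 + 9)(6)| = 45 m
Total distance = 2887/30 m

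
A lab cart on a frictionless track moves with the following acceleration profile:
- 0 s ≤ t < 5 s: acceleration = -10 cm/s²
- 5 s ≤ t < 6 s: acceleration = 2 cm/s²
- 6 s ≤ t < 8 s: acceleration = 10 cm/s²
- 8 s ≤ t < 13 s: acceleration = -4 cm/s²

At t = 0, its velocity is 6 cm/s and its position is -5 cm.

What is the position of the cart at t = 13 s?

-367 cm

On each constant-a segment, Δv = aΔt and Δx = v₀Δt + ½aΔt²; chain segment to segment.
0–5 s: v starts 6 cm/s; Δx = 6·5 + ½·-10·5² = -95 cm; v ends -44 cm/s.
5–6 s: v starts -44 cm/s; Δx = -44·1 + ½·2·1² = -43 cm; v ends -42 cm/s.
6–8 s: v starts -42 cm/s; Δx = -42·2 + ½·10·2² = -64 cm; v ends -22 cm/s.
8–13 s: v starts -22 cm/s; Δx = -22·5 + ½·-4·5² = -160 cm; v ends -42 cm/s.
x(13) = -5 + Σ Δx = -367 cm.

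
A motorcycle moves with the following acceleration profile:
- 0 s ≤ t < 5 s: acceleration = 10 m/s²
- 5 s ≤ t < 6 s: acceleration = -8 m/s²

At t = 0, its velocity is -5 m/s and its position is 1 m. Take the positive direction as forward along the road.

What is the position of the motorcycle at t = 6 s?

142 m

On each constant-a segment, Δv = aΔt and Δx = v₀Δt + ½aΔt²; chain segment to segment.
0–5 s: v starts -5 m/s; Δx = -5·5 + ½·10·5² = 100 m; v ends 45 m/s.
5–6 s: v starts 45 m/s; Δx = 45·1 + ½·-8·1² = 41 m; v ends 37 m/s.
x(6) = 1 + Σ Δx = 142 m.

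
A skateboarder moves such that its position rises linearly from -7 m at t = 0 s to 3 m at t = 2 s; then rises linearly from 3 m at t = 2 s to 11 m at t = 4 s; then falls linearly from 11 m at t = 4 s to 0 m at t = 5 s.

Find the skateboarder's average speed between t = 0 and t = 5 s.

Average speed = (total path length)/(elapsed time); on a piecewise-linear x-t graph the path length is Σ|Δx|.
0–2 s: |Δx| = |3 − -7| = 10 m
2–4 s: |Δx| = |11 − 3| = 8 m
4–5 s: |Δx| = |0 − 11| = 11 m
Total path = 29 m; average speed = 29/5 = 5.8 m/s.

5.8 m/s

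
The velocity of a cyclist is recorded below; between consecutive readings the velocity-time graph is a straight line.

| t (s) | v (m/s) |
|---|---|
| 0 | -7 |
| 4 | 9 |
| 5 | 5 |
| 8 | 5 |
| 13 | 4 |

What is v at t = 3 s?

On 0–4 s the graph is linear from -7 to 9 m/s: v(3) = -7 + (9 − -7)·(3 − 0)/(4 − 0) = 5 m/s.

5 m/s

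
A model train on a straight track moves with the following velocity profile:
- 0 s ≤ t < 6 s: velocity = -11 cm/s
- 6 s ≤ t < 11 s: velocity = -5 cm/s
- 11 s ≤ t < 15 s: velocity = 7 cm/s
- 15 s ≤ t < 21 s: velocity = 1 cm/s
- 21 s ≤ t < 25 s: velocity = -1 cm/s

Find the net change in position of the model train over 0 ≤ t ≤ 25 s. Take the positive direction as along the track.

Net displacement equals the area under the velocity-time graph (areas below the axis count negative).
0–6 s: -11 × 6 = -66 cm
6–11 s: -5 × 5 = -25 cm
11–15 s: 7 × 4 = 28 cm
15–21 s: 1 × 6 = 6 cm
21–25 s: -1 × 4 = -4 cm
Net displacement = -61 cm

-61 cm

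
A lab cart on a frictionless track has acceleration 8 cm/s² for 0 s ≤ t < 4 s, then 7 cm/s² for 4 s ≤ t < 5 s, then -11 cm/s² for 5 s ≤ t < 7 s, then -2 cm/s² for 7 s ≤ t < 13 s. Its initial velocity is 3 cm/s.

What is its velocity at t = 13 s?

8 cm/s

Δv equals the area under the a-t graph; then v = v₀ + Δv.
0–4 s: 8 × 4 = 32 cm/s
4–5 s: 7 × 1 = 7 cm/s
5–7 s: -11 × 2 = -22 cm/s
7–13 s: -2 × 6 = -12 cm/s
Δv = 5 cm/s, so v(13) = 3 + (5) = 8 cm/s.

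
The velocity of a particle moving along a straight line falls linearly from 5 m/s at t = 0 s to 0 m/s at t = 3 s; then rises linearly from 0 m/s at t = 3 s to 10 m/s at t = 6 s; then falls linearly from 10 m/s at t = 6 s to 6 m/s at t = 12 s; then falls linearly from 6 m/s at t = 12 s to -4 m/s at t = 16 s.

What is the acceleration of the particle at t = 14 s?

Acceleration is the slope of the v-t graph on 12–16 s: (-4 − 6)/(16 − 12) = -2.5 m/s².

-2.5 m/s²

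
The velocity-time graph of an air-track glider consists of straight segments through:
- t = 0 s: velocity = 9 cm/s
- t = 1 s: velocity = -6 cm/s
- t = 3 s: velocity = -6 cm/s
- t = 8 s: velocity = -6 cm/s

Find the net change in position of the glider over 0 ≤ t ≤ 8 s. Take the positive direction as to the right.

-40.5 cm

Net displacement equals the area under the velocity-time graph (areas below the axis count negative).
0–1 s: ½(9 + -6)(1) = 1.5 cm
1–3 s: -6 × 2 = -12 cm
3–8 s: -6 × 5 = -30 cm
Net displacement = -40.5 cm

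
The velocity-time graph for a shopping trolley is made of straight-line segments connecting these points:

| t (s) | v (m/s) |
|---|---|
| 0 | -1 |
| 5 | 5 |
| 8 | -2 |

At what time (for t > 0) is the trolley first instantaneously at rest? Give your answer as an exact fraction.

v changes sign on 0–5 s (from -1 to 5); the graph is linear there, so v = 0 at t = 0 + (1)·(5 − 0)/(5 − -1) = 5/6 s.

t = 5/6 s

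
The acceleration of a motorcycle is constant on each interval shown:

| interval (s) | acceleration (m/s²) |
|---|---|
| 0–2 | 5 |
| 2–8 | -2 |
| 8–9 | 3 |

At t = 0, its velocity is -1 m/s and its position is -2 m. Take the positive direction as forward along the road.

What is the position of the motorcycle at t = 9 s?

On each constant-a segment, Δv = aΔt and Δx = v₀Δt + ½aΔt²; chain segment to segment.
0–2 s: v starts -1 m/s; Δx = -1·2 + ½·5·2² = 8 m; v ends 9 m/s.
2–8 s: v starts 9 m/s; Δx = 9·6 + ½·-2·6² = 18 m; v ends -3 m/s.
8–9 s: v starts -3 m/s; Δx = -3·1 + ½·3·1² = -1.5 m; v ends 0 m/s.
x(9) = -2 + Σ Δx = 22.5 m.

22.5 m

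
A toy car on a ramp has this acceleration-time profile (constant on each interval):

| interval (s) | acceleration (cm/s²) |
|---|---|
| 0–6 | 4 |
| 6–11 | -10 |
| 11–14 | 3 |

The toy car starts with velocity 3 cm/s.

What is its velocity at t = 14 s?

Δv equals the area under the a-t graph; then v = v₀ + Δv.
0–6 s: 4 × 6 = 24 cm/s
6–11 s: -10 × 5 = -50 cm/s
11–14 s: 3 × 3 = 9 cm/s
Δv = -17 cm/s, so v(14) = 3 + (-17) = -14 cm/s.

-14 cm/s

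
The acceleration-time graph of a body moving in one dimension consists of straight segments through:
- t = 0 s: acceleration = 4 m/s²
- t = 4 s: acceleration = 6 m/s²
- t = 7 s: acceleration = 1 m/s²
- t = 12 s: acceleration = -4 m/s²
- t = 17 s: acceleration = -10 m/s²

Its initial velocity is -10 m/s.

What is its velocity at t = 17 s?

Δv equals the area under the a-t graph; then v = v₀ + Δv.
0–4 s: ½(4 + 6)(4) = 20 m/s
4–7 s: ½(6 + 1)(3) = 10.5 m/s
7–12 s: ½(1 + -4)(5) = -7.5 m/s
12–17 s: ½(-4 + -10)(5) = -35 m/s
Δv = -12 m/s, so v(17) = -10 + (-12) = -22 m/s.

-22 m/s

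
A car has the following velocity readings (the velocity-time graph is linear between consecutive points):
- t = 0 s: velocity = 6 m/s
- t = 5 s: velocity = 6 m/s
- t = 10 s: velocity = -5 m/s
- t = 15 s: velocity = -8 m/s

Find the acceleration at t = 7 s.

-2.2 m/s²

Acceleration is the slope of the v-t graph on 5–10 s: (-5 − 6)/(10 − 5) = -2.2 m/s².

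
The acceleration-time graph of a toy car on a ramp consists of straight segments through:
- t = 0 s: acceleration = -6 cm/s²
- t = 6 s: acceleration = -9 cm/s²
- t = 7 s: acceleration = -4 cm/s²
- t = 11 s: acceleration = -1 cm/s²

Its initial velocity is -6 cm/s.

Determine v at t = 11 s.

-67.5 cm/s

Δv equals the area under the a-t graph; then v = v₀ + Δv.
0–6 s: ½(-6 + -9)(6) = -45 cm/s
6–7 s: ½(-9 + -4)(1) = -6.5 cm/s
7–11 s: ½(-4 + -1)(4) = -10 cm/s
Δv = -61.5 cm/s, so v(11) = -6 + (-61.5) = -67.5 cm/s.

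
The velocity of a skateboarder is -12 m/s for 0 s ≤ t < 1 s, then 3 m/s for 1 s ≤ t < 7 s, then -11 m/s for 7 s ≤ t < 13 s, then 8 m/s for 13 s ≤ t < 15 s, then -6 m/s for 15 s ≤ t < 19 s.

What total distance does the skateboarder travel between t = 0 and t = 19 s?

136 m

Distance (not displacement) is the total path length: add the absolute areas under v-t.
0–1 s: |-12| × 1 = 12 m
1–7 s: |3| × 6 = 18 m
7–13 s: |-11| × 6 = 66 m
13–15 s: |8| × 2 = 16 m
15–19 s: |-6| × 4 = 24 m
Total distance = 136 m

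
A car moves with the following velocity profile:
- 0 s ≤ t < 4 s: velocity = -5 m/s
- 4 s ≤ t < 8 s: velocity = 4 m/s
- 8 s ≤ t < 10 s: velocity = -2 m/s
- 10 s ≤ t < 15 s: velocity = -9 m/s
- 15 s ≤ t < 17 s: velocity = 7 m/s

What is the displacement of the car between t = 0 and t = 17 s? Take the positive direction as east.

-39 m

Displacement is the signed area under the v-t curve.
0–4 s: -5 × 4 = -20 m
4–8 s: 4 × 4 = 16 m
8–10 s: -2 × 2 = -4 m
10–15 s: -9 × 5 = -45 m
15–17 s: 7 × 2 = 14 m
Net displacement = -39 m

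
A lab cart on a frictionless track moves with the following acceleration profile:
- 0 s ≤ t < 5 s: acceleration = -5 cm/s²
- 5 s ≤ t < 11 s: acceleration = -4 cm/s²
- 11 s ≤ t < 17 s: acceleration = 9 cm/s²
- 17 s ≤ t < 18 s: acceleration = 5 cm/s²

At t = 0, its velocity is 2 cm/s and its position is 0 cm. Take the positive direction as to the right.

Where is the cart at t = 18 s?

-373 cm

On each constant-a segment, Δv = aΔt and Δx = v₀Δt + ½aΔt²; chain segment to segment.
0–5 s: v starts 2 cm/s; Δx = 2·5 + ½·-5·5² = -52.5 cm; v ends -23 cm/s.
5–11 s: v starts -23 cm/s; Δx = -23·6 + ½·-4·6² = -210 cm; v ends -47 cm/s.
11–17 s: v starts -47 cm/s; Δx = -47·6 + ½·9·6² = -120 cm; v ends 7 cm/s.
17–18 s: v starts 7 cm/s; Δx = 7·1 + ½·5·1² = 9.5 cm; v ends 12 cm/s.
x(18) = 0 + Σ Δx = -373 cm.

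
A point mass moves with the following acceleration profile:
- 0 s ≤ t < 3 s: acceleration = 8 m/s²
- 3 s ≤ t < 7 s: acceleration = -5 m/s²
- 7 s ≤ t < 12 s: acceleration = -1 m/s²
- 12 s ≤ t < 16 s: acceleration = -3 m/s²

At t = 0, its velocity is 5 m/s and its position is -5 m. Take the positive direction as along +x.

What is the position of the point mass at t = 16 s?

146.5 m

On each constant-a segment, Δv = aΔt and Δx = v₀Δt + ½aΔt²; chain segment to segment.
0–3 s: v starts 5 m/s; Δx = 5·3 + ½·8·3² = 51 m; v ends 29 m/s.
3–7 s: v starts 29 m/s; Δx = 29·4 + ½·-5·4² = 76 m; v ends 9 m/s.
7–12 s: v starts 9 m/s; Δx = 9·5 + ½·-1·5² = 32.5 m; v ends 4 m/s.
12–16 s: v starts 4 m/s; Δx = 4·4 + ½·-3·4² = -8 m; v ends -8 m/s.
x(16) = -5 + Σ Δx = 146.5 m.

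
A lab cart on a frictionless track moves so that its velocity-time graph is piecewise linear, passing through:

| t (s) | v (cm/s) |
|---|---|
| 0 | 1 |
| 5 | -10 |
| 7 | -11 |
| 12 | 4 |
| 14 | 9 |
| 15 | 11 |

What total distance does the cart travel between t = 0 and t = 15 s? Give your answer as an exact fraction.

Distance (not displacement) is the total path length: add the absolute areas under v-t.
0–5 s: v = 0 at t = 5/11 s; triangle areas 5/22 + 250/11 = 505/22 cm
5–7 s: |½(-10 + -11)(2)| = 21 cm
7–12 s: v = 0 at t = 32/3 s; triangle areas 121/6 + 8/3 = 137/6 cm
12–14 s: |½(4 + 9)(2)| = 13 cm
14–15 s: |½(9 + 11)(1)| = 10 cm
Total distance = 2963/33 cm

2963/33 cm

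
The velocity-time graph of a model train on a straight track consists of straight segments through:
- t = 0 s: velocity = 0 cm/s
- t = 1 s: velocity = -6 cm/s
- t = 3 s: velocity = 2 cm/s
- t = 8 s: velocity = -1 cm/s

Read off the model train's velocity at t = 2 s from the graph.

On 1–3 s the graph is linear from -6 to 2 cm/s: v(2) = -6 + (2 − -6)·(2 − 1)/(3 − 1) = -2 cm/s.

-2 cm/s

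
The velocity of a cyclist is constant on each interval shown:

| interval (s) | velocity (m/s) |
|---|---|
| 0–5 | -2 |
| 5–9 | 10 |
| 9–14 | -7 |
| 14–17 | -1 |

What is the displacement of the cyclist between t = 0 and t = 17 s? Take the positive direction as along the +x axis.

-8 m

Displacement is the signed area under the v-t curve.
0–5 s: -2 × 5 = -10 m
5–9 s: 10 × 4 = 40 m
9–14 s: -7 × 5 = -35 m
14–17 s: -1 × 3 = -3 m
Net displacement = -8 m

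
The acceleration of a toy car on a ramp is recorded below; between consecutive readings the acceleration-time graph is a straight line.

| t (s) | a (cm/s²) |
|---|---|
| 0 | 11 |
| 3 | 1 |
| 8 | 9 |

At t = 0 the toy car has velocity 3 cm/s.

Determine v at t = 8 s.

Δv equals the area under the a-t graph; then v = v₀ + Δv.
0–3 s: ½(11 + 1)(3) = 18 cm/s
3–8 s: ½(1 + 9)(5) = 25 cm/s
Δv = 43 cm/s, so v(8) = 3 + (43) = 46 cm/s.

46 cm/s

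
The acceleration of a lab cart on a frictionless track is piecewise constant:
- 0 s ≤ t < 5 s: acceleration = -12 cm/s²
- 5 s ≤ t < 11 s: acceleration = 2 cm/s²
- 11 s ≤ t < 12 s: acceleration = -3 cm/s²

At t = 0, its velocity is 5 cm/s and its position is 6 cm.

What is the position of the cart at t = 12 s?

-457.5 cm

On each constant-a segment, Δv = aΔt and Δx = v₀Δt + ½aΔt²; chain segment to segment.
0–5 s: v starts 5 cm/s; Δx = 5·5 + ½·-12·5² = -125 cm; v ends -55 cm/s.
5–11 s: v starts -55 cm/s; Δx = -55·6 + ½·2·6² = -294 cm; v ends -43 cm/s.
11–12 s: v starts -43 cm/s; Δx = -43·1 + ½·-3·1² = -44.5 cm; v ends -46 cm/s.
x(12) = 6 + Σ Δx = -457.5 cm.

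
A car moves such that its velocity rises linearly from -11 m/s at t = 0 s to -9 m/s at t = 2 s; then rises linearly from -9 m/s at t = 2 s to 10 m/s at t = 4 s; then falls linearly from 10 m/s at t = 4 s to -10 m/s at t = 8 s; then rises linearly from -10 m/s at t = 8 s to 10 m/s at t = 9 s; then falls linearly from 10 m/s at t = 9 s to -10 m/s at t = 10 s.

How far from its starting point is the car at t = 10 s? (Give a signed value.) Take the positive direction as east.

Net displacement equals the area under the velocity-time graph (areas below the axis count negative).
0–2 s: ½(-11 + -9)(2) = -20 m
2–4 s: ½(-9 + 10)(2) = 1 m
4–8 s: ½(10 + -10)(4) = 0 m
8–9 s: ½(-10 + 10)(1) = 0 m
9–10 s: ½(10 + -10)(1) = 0 m
Net displacement = -19 m

-19 m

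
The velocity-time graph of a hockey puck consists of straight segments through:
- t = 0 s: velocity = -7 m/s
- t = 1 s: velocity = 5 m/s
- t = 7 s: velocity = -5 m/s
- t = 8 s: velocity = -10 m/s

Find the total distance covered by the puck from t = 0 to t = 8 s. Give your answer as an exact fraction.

307/12 m

Distance (not displacement) is the total path length: add the absolute areas under v-t.
0–1 s: v = 0 at t = 7/12 s; triangle areas 49/24 + 25/24 = 37/12 m
1–7 s: v = 0 at t = 4 s; triangle areas 7.5 + 7.5 = 15 m
7–8 s: |½(-5 + -10)(1)| = 7.5 m
Total distance = 307/12 m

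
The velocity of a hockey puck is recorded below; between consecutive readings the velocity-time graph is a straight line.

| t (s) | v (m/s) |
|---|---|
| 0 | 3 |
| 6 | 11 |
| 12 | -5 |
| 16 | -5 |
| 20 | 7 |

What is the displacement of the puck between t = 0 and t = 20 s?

Net displacement equals the area under the velocity-time graph (areas below the axis count negative).
0–6 s: ½(3 + 11)(6) = 42 m
6–12 s: ½(11 + -5)(6) = 18 m
12–16 s: -5 × 4 = -20 m
16–20 s: ½(-5 + 7)(4) = 4 m
Net displacement = 44 m

44 m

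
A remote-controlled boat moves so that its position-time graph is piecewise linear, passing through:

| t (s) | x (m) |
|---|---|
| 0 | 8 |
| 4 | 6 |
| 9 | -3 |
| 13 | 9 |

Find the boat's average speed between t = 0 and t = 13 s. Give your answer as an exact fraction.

Average speed = (total path length)/(elapsed time); on a piecewise-linear x-t graph the path length is Σ|Δx|.
0–4 s: |Δx| = |6 − 8| = 2 m
4–9 s: |Δx| = |-3 − 6| = 9 m
9–13 s: |Δx| = |9 − -3| = 12 m
Total path = 23 m; average speed = 23/13 = 23/13 m/s.

23/13 m/s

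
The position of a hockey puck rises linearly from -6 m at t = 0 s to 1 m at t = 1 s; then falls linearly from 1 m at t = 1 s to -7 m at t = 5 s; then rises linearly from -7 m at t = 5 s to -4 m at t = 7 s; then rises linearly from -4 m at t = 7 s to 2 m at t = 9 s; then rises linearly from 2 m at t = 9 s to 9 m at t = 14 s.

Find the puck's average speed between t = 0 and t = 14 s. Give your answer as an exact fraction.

31/14 m/s

Average speed = (total path length)/(elapsed time); on a piecewise-linear x-t graph the path length is Σ|Δx|.
0–1 s: |Δx| = |1 − -6| = 7 m
1–5 s: |Δx| = |-7 − 1| = 8 m
5–7 s: |Δx| = |-4 − -7| = 3 m
7–9 s: |Δx| = |2 − -4| = 6 m
9–14 s: |Δx| = |9 − 2| = 7 m
Total path = 31 m; average speed = 31/14 = 31/14 m/s.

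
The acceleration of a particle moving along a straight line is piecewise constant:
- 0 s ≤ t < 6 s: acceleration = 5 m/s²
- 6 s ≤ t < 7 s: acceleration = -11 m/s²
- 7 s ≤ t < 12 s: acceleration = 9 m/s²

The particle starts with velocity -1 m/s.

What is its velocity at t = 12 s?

Δv equals the area under the a-t graph; then v = v₀ + Δv.
0–6 s: 5 × 6 = 30 m/s
6–7 s: -11 × 1 = -11 m/s
7–12 s: 9 × 5 = 45 m/s
Δv = 64 m/s, so v(12) = -1 + (64) = 63 m/s.

63 m/s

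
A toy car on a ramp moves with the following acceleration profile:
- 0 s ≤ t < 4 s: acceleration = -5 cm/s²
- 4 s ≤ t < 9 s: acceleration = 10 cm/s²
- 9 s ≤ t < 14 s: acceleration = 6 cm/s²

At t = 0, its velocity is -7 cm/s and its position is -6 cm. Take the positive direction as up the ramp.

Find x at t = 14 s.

106 cm

On each constant-a segment, Δv = aΔt and Δx = v₀Δt + ½aΔt²; chain segment to segment.
0–4 s: v starts -7 cm/s; Δx = -7·4 + ½·-5·4² = -68 cm; v ends -27 cm/s.
4–9 s: v starts -27 cm/s; Δx = -27·5 + ½·10·5² = -10 cm; v ends 23 cm/s.
9–14 s: v starts 23 cm/s; Δx = 23·5 + ½·6·5² = 190 cm; v ends 53 cm/s.
x(14) = -6 + Σ Δx = 106 cm.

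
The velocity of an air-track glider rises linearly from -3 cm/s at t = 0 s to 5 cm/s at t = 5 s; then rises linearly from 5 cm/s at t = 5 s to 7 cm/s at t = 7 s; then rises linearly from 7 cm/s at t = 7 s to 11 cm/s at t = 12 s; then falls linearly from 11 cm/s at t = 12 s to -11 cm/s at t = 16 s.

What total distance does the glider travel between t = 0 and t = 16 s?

Distance (not displacement) is the total path length: add the absolute areas under v-t.
0–5 s: v = 0 at t = 1.875 s; triangle areas 2.8125 + 7.8125 = 10.625 cm
5–7 s: |½(5 + 7)(2)| = 12 cm
7–12 s: |½(7 + 11)(5)| = 45 cm
12–16 s: v = 0 at t = 14 s; triangle areas 11 + 11 = 22 cm
Total distance = 89.625 cm

89.625 cm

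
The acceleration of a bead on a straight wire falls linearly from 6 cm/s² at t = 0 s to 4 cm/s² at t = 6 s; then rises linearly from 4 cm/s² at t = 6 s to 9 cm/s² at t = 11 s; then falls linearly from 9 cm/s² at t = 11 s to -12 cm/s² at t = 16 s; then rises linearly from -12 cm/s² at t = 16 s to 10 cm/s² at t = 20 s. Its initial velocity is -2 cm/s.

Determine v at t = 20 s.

49 cm/s

Δv equals the area under the a-t graph; then v = v₀ + Δv.
0–6 s: ½(6 + 4)(6) = 30 cm/s
6–11 s: ½(4 + 9)(5) = 32.5 cm/s
11–16 s: ½(9 + -12)(5) = -7.5 cm/s
16–20 s: ½(-12 + 10)(4) = -4 cm/s
Δv = 51 cm/s, so v(20) = -2 + (51) = 49 cm/s.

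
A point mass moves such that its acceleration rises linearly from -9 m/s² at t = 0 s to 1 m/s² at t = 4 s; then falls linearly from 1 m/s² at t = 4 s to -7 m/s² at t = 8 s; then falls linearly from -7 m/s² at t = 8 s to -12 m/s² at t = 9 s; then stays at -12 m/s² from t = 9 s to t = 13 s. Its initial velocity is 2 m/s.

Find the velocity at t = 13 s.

Δv equals the area under the a-t graph; then v = v₀ + Δv.
0–4 s: ½(-9 + 1)(4) = -16 m/s
4–8 s: ½(1 + -7)(4) = -12 m/s
8–9 s: ½(-7 + -12)(1) = -9.5 m/s
9–13 s: -12 × 4 = -48 m/s
Δv = -85.5 m/s, so v(13) = 2 + (-85.5) = -83.5 m/s.

-83.5 m/s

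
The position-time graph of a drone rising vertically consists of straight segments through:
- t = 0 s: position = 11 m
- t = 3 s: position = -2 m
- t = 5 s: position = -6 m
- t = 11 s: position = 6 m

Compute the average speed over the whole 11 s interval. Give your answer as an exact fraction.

29/11 m/s

Average speed = (total path length)/(elapsed time); on a piecewise-linear x-t graph the path length is Σ|Δx|.
0–3 s: |Δx| = |-2 − 11| = 13 m
3–5 s: |Δx| = |-6 − -2| = 4 m
5–11 s: |Δx| = |6 − -6| = 12 m
Total path = 29 m; average speed = 29/11 = 29/11 m/s.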